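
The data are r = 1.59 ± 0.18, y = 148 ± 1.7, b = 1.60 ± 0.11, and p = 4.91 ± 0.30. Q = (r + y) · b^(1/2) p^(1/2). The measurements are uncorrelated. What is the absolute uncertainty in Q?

19.9

Let u = r + y = 150. δu = √(δr² + δy²) = √(0.0324 + 2.89) = 1.71, so δu/u = 0.0114.
Q is then a monomial in u, b, p:
δQ/Q = √((δu/u)² + (½·δb/b)² + (½·δp/p)²) = √(0.000131 + 0.00118 + 0.000933) = 0.0474
Q = 419, so δQ = 0.0474 × 419 = 19.9.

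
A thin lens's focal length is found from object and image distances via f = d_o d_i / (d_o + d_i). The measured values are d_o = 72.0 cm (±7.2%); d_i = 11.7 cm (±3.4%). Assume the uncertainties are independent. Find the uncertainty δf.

∂f/∂d_o = (d_i/(d_o+d_i))² = 0.0195;  ∂f/∂d_i = (d_o/(d_o+d_i))² = 0.740
δf = √((∂f/∂d_o · δd_o)² + (∂f/∂d_i · δd_i)²) = √(0.0103 + 0.0866) = 0.311 cm

0.311 cm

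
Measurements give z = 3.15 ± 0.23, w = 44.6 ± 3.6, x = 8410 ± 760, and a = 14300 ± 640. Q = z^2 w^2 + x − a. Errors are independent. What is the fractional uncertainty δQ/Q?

Let p = z^2·w^2 = 19700. δp/p = √((2·δz/z)² + (2·δw/w)²) = √(0.0213 + 0.0261) = 0.218, so δp = 4300.
Q = p + x − a: δQ = √(δp² + δx² + δa²) = √(1.85e+07 + 5.78e+05 + 4.1e+05) = 4410
Q = 13800, so δQ/Q = 4410/13800 = 0.318.

0.318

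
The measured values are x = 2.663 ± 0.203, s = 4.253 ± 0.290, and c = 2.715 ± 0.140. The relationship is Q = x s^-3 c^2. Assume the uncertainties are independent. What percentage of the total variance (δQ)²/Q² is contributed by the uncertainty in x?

(δQ/Q)² = (1·δx/x)² + (-3·δs/s)² + (2·δc/c)²
  x term: (1×0.0762)² = 0.00581
  s term: (-3×0.0682)² = 0.0418
  c term: (2×0.0516)² = 0.0106
Total = 0.0583. Share from x = 0.00581/0.0583 = 0.0997.

9.97%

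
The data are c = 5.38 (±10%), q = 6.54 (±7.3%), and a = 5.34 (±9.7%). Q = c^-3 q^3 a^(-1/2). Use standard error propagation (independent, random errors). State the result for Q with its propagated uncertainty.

Products/powers → add relative errors in quadrature, weighted by exponent:
  (-3·δc/c)² = (-3×0.100)² = 0.0900;  (3·δq/q)² = (3×0.0730)² = 0.0480;  (−½·δa/a)² = (-0.5×0.0970)² = 0.00235
δQ/Q = √(0.140) = 0.375
Q = 0.777, so δQ = 0.375 × 0.777 = 0.291.

0.777 ± 0.291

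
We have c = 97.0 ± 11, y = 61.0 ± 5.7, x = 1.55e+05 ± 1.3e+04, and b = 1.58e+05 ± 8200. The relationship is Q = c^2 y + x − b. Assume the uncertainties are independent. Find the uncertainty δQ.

1.42e+05

Let p = c^2·y = 5.74e+05. δp/p = √((2·δc/c)² + (1·δy/y)²) = √(0.0514 + 0.00873) = 0.245, so δp = 1.41e+05.
Q = p + x − b: δQ = √(δp² + δx² + δb²) = √(1.98e+10 + 1.69e+08 + 6.72e+07) = 1.42e+05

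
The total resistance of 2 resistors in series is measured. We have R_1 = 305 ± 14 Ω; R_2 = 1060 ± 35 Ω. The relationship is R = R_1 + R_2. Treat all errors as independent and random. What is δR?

37.7 Ω

Absolute uncertainties add in quadrature for a linear combination:
  (δR_1)² = 196;  (δR_2)² = 1220
δR = √(1420) = 37.7 Ω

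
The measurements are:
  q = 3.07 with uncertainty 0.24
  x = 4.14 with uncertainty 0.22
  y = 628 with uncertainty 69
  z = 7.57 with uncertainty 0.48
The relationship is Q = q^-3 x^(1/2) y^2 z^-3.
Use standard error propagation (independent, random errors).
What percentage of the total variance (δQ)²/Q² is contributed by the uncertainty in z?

25.8%

(δQ/Q)² = (-3·δq/q)² + (½·δx/x)² + (2·δy/y)² + (-3·δz/z)²
  q term: (-3×0.0782)² = 0.0550
  x term: (0.5×0.0531)² = 0.000706
  y term: (2×0.110)² = 0.0483
  z term: (-3×0.0634)² = 0.0362
Total = 0.140. Share from z = 0.0362/0.140 = 0.258.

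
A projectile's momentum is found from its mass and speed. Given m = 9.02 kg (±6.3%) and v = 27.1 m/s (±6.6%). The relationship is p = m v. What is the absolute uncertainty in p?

Each factor contributes (exponent × relative error)² to (δp/p)²:
  (1·δm/m)² = (1×0.0630)² = 0.00397;  (1·δv/v)² = (1×0.0660)² = 0.00436
δp/p = √(0.00833) = 0.0912
p = 244 kg·m/s, so δp = 0.0912 × 244 = 22.3 kg·m/s.

22.3 kg·m/s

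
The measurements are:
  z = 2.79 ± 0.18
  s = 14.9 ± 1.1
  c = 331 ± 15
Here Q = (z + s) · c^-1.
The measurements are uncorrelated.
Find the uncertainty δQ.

0.00415

Let u = z + s = 17.7. δu = √(δz² + δs²) = √(0.0324 + 1.21) = 1.11, so δu/u = 0.0630.
Q is then a monomial in u, c:
δQ/Q = √((δu/u)² + (-1·δc/c)²) = √(0.00397 + 0.00205) = 0.0776
Q = 0.0534, so δQ = 0.0776 × 0.0534 = 0.00415.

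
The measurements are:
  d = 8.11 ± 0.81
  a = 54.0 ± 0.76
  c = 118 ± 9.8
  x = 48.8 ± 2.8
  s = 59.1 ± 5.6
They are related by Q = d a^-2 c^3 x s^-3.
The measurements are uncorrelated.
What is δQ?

Products/powers → add relative errors in quadrature, weighted by exponent:
  (1·δd/d)² = (1×0.0999)² = 0.00998;  (-2·δa/a)² = (-2×0.0141)² = 0.000792;  (3·δc/c)² = (3×0.0831)² = 0.0621;  (1·δx/x)² = (1×0.0574)² = 0.00329;  (-3·δs/s)² = (-3×0.0948)² = 0.0808
δQ/Q = √(0.157) = 0.396
Q = 1.08, so δQ = 0.396 × 1.08 = 0.428.

0.428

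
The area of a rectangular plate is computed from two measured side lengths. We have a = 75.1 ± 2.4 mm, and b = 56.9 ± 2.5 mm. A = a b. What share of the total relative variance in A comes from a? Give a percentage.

(δA/A)² = (1·δa/a)² + (1·δb/b)²
  a term: (1×0.0320)² = 0.00102
  b term: (1×0.0439)² = 0.00193
Total = 0.00295. Share from a = 0.00102/0.00295 = 0.346.

34.6%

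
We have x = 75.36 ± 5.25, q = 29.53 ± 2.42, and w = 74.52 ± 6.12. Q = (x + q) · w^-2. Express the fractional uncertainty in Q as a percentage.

17.3%

Let u = x + q = 104.9. δu = √(δx² + δq²) = √(27.6 + 5.86) = 5.78, so δu/u = 0.0551.
Q is then a monomial in u, w:
δQ/Q = √((δu/u)² + (-2·δw/w)²) = √(0.00304 + 0.0270) = 0.173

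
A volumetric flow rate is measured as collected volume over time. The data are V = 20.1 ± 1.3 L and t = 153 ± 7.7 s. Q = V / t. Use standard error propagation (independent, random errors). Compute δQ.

0.0108 L/s

Since Q is a product/quotient, work with relative uncertainties:
  (1·δV/V)² = (1×0.0647)² = 0.00418;  (-1·δt/t)² = (-1×0.0503)² = 0.00253
δQ/Q = √(0.00672) = 0.0820
Q = 0.131 L/s, so δQ = 0.0820 × 0.131 = 0.0108 L/s.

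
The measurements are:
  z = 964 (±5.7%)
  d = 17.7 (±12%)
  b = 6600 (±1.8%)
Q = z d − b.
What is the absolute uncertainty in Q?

2270

Let p = z·d = 17100. δp/p = √((1·δz/z)² + (1·δd/d)²) = √(0.00325 + 0.0144) = 0.133, so δp = 2270.
Q = p − b: δQ = √(δp² + δb²) = √(5.14e+06 + 14100) = 2270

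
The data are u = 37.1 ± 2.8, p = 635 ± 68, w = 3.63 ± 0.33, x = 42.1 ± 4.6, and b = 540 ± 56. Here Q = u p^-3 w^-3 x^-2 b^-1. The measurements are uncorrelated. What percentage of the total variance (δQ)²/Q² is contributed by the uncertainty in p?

42.7%

(δQ/Q)² = (1·δu/u)² + (-3·δp/p)² + (-3·δw/w)² + (-2·δx/x)² + (-1·δb/b)²
  u term: (1×0.0755)² = 0.00570
  p term: (-3×0.107)² = 0.103
  w term: (-3×0.0909)² = 0.0744
  x term: (-2×0.109)² = 0.0478
  b term: (-1×0.104)² = 0.0108
Total = 0.242. Share from p = 0.103/0.242 = 0.427.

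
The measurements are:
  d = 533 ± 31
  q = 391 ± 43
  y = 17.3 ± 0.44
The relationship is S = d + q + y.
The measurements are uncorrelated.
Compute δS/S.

Each term contributes (cᵢ δxᵢ)² to (δS)²:
  (δd)² = 961;  (δq)² = 1850;  (δy)² = 0.194
δS = √(2810) = 53.0
S = 941, so δS/S = 53.0/941 = 0.0563.

0.0563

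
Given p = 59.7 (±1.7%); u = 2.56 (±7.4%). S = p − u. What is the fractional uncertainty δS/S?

0.0181

For a sum/difference, combine absolute errors in quadrature:
  (δp)² = 1.03;  (δu)² = 0.0359
δS = √(1.07) = 1.03
S = 57.1, so δS/S = 1.03/57.1 = 0.0181.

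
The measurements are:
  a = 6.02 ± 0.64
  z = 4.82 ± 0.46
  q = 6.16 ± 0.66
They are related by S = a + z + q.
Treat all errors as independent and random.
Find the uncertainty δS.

1.03

Absolute uncertainties add in quadrature for a linear combination:
  (δa)² = 0.410;  (δz)² = 0.212;  (δq)² = 0.436
δS = √(1.06) = 1.03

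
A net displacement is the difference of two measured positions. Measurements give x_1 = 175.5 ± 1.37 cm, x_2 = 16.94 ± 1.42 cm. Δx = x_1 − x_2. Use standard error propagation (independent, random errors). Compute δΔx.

For a sum/difference, combine absolute errors in quadrature:
  (δx_1)² = 1.88;  (δx_2)² = 2.02
δΔx = √(3.89) = 1.97 cm

1.97 cm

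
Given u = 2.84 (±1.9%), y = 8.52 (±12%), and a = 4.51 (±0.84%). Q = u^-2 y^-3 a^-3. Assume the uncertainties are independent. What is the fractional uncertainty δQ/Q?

Q is a product of powers, so relative uncertainties combine in quadrature:
  (-2·δu/u)² = (-2×0.0190)² = 0.00144;  (-3·δy/y)² = (-3×0.120)² = 0.130;  (-3·δa/a)² = (-3×0.00840)² = 0.000635
δQ/Q = √(0.132) = 0.363

0.363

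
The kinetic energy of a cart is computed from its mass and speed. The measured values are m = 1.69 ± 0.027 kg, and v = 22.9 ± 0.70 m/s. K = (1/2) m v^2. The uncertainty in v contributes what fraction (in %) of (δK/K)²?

93.6%

(δK/K)² = (1·δm/m)² + (2·δv/v)²
  m term: (1×0.0160)² = 0.000255
  v term: (2×0.0306)² = 0.00374
Total = 0.00399. Share from v = 0.00374/0.00399 = 0.936.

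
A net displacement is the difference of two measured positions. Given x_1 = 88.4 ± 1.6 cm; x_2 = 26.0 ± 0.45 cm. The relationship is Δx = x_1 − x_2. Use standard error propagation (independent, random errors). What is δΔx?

1.66 cm

Each term contributes (cᵢ δxᵢ)² to (δΔx)²:
  (δx_1)² = 2.56;  (δx_2)² = 0.203
δΔx = √(2.76) = 1.66 cm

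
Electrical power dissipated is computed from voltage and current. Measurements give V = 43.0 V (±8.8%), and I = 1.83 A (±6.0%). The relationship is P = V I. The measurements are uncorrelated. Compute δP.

8.38 W

Products/powers → add relative errors in quadrature, weighted by exponent:
  (1·δV/V)² = (1×0.0880)² = 0.00774;  (1·δI/I)² = (1×0.0600)² = 0.00360
δP/P = √(0.0113) = 0.107
P = 78.7 W, so δP = 0.107 × 78.7 = 8.38 W.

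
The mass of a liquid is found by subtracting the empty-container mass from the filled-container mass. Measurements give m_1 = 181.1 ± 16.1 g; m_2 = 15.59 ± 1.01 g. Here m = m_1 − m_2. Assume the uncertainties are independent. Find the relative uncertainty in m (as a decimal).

0.0975

m is a linear combination, so absolute uncertainties add in quadrature:
  (δm_1)² = 259;  (δm_2)² = 1.02
δm = √(260) = 16.1 g
m = 165.5 g, so δm/m = 16.1/165.5 = 0.0975.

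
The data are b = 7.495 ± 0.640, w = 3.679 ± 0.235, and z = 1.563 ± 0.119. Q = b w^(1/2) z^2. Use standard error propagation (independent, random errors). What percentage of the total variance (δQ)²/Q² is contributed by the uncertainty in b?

(δQ/Q)² = (1·δb/b)² + (½·δw/w)² + (2·δz/z)²
  b term: (1×0.0854)² = 0.00729
  w term: (0.5×0.0639)² = 0.00102
  z term: (2×0.0761)² = 0.0232
Total = 0.0315. Share from b = 0.00729/0.0315 = 0.231.

23.1%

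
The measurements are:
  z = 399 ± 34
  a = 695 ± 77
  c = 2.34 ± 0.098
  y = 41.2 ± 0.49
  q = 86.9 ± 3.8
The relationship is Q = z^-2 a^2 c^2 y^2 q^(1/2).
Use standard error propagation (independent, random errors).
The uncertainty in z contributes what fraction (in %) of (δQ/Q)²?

33.7%

(δQ/Q)² = (-2·δz/z)² + (2·δa/a)² + (2·δc/c)² + (2·δy/y)² + (½·δq/q)²
  z term: (-2×0.0852)² = 0.0290
  a term: (2×0.111)² = 0.0491
  c term: (2×0.0419)² = 0.00702
  y term: (2×0.0119)² = 0.000566
  q term: (0.5×0.0437)² = 0.000478
Total = 0.0862. Share from z = 0.0290/0.0862 = 0.337.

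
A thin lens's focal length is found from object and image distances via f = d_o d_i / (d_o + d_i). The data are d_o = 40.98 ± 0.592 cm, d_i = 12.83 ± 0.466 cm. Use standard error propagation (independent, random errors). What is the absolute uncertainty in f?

0.272 cm

∂f/∂d_o = (d_i/(d_o+d_i))² = 0.0568;  ∂f/∂d_i = (d_o/(d_o+d_i))² = 0.580
δf = √((∂f/∂d_o · δd_o)² + (∂f/∂d_i · δd_i)²) = √(0.00113 + 0.0730) = 0.272 cm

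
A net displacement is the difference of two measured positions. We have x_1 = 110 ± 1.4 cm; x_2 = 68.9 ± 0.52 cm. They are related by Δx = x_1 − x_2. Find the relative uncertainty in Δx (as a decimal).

Absolute uncertainties add in quadrature for a linear combination:
  (δx_1)² = 1.96;  (δx_2)² = 0.270
δΔx = √(2.23) = 1.49 cm
Δx = 41.1 cm, so δΔx/Δx = 1.49/41.1 = 0.0363.

0.0363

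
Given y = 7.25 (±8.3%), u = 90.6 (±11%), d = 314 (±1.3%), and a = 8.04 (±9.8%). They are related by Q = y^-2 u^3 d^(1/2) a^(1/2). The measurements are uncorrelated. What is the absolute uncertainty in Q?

2.65e+05

Relative error in a monomial: (δQ/Q)² = Σ (nᵢ · δxᵢ/xᵢ)².
  (-2·δy/y)² = (-2×0.0830)² = 0.0276;  (3·δu/u)² = (3×0.110)² = 0.109;  (½·δd/d)² = (0.5×0.0130)² = 4.23e-05;  (½·δa/a)² = (0.5×0.0980)² = 0.00240
δQ/Q = √(0.139) = 0.373
Q = 7.11e+05, so δQ = 0.373 × 7.11e+05 = 2.65e+05.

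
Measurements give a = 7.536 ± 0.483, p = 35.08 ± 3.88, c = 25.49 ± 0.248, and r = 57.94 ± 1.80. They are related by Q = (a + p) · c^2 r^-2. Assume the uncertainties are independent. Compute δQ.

0.928

Let u = a + p = 42.62. δu = √(δa² + δp²) = √(0.233 + 15.1) = 3.91, so δu/u = 0.0917.
Q is then a monomial in u, c, r:
δQ/Q = √((δu/u)² + (2·δc/c)² + (-2·δr/r)²) = √(0.00842 + 0.000379 + 0.00386) = 0.113
Q = 8.248, so δQ = 0.113 × 8.248 = 0.928.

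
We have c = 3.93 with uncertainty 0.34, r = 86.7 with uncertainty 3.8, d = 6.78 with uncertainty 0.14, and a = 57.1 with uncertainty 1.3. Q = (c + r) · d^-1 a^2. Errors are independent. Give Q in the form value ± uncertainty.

43600 ± 2850

Let u = c + r = 90.6. δu = √(δc² + δr²) = √(0.116 + 14.4) = 3.82, so δu/u = 0.0421.
Q is then a monomial in u, d, a:
δQ/Q = √((δu/u)² + (-1·δd/d)² + (2·δa/a)²) = √(0.00177 + 0.000426 + 0.00207) = 0.0654
Q = 43600, so δQ = 0.0654 × 43600 = 2850.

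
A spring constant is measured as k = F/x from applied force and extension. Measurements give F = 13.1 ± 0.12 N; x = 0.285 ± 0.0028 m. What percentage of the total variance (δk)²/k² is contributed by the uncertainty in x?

53.5%

(δk/k)² = (1·δF/F)² + (-1·δx/x)²
  F term: (1×0.00916)² = 8.39e-05
  x term: (-1×0.00982)² = 9.65e-05
Total = 0.000180. Share from x = 9.65e-05/0.000180 = 0.535.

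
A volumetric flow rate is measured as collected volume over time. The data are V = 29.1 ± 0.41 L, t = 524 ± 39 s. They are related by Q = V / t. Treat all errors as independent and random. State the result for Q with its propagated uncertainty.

Since Q is a product/quotient, work with relative uncertainties:
  (1·δV/V)² = (1×0.0141)² = 0.000199;  (-1·δt/t)² = (-1×0.0744)² = 0.00554
δQ/Q = √(0.00574) = 0.0757
Q = 0.0555 L/s, so δQ = 0.0757 × 0.0555 = 0.00421 L/s.

0.0555 ± 0.00421 L/s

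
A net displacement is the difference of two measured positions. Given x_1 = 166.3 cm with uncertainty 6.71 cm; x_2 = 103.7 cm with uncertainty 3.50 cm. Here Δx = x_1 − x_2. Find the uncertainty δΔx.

Absolute uncertainties add in quadrature for a linear combination:
  (δx_1)² = 45.0;  (δx_2)² = 12.2
δΔx = √(57.3) = 7.57 cm

7.57 cm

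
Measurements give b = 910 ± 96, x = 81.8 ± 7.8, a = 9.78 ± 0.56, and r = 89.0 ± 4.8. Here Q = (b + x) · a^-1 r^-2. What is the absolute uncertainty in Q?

Let u = b + x = 992. δu = √(δb² + δx²) = √(9220 + 60.8) = 96.3, so δu/u = 0.0971.
Q is then a monomial in u, a, r:
δQ/Q = √((δu/u)² + (-1·δa/a)² + (-2·δr/r)²) = √(0.00943 + 0.00328 + 0.0116) = 0.156
Q = 0.0128, so δQ = 0.156 × 0.0128 = 0.00200.

0.00200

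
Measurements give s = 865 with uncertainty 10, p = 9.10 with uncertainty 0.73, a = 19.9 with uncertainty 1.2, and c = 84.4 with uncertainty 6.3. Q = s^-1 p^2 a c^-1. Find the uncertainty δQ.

Each factor contributes (exponent × relative error)² to (δQ/Q)²:
  (-1·δs/s)² = (-1×0.0116)² = 0.000134;  (2·δp/p)² = (2×0.0802)² = 0.0257;  (1·δa/a)² = (1×0.0603)² = 0.00364;  (-1·δc/c)² = (-1×0.0746)² = 0.00557
δQ/Q = √(0.0351) = 0.187
Q = 0.0226, so δQ = 0.187 × 0.0226 = 0.00423.

0.00423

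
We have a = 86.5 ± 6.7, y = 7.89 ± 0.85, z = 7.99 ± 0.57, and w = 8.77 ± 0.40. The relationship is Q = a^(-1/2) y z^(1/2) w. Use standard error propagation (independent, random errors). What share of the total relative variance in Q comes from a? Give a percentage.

9.11%

(δQ/Q)² = (−½·δa/a)² + (1·δy/y)² + (½·δz/z)² + (1·δw/w)²
  a term: (-0.5×0.0775)² = 0.00150
  y term: (1×0.108)² = 0.0116
  z term: (0.5×0.0713)² = 0.00127
  w term: (1×0.0456)² = 0.00208
Total = 0.0165. Share from a = 0.00150/0.0165 = 0.0911.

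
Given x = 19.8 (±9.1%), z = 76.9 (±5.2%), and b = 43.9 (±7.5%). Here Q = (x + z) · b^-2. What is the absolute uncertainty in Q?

0.00786

Let u = x + z = 96.7. δu = √(δx² + δz²) = √(3.25 + 16.0) = 4.39, so δu/u = 0.0454.
Q is then a monomial in u, b:
δQ/Q = √((δu/u)² + (-2·δb/b)²) = √(0.00206 + 0.0225) = 0.157
Q = 0.0502, so δQ = 0.157 × 0.0502 = 0.00786.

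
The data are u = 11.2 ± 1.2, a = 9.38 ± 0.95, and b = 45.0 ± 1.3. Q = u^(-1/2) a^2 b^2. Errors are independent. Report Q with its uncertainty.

53200 ± 11600

Since Q is a product/quotient, work with relative uncertainties:
  (−½·δu/u)² = (-0.5×0.107)² = 0.00287;  (2·δa/a)² = (2×0.101)² = 0.0410;  (2·δb/b)² = (2×0.0289)² = 0.00334
δQ/Q = √(0.0472) = 0.217
Q = 53200, so δQ = 0.217 × 53200 = 11600.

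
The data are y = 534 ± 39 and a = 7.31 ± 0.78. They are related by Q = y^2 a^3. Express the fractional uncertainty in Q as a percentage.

Products/powers → add relative errors in quadrature, weighted by exponent:
  (2·δy/y)² = (2×0.0730)² = 0.0213;  (3·δa/a)² = (3×0.107)² = 0.102
δQ/Q = √(0.124) = 0.352

35.2%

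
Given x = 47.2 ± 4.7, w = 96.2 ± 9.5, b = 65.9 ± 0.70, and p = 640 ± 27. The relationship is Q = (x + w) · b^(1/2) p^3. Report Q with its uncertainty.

Let u = x + w = 143. δu = √(δx² + δw²) = √(22.1 + 90.2) = 10.6, so δu/u = 0.0739.
Q is then a monomial in u, b, p:
δQ/Q = √((δu/u)² + (½·δb/b)² + (3·δp/p)²) = √(0.00546 + 2.82e-05 + 0.0160) = 0.147
Q = 3.05e+11, so δQ = 0.147 × 3.05e+11 = 4.48e+10.

(3.05 ± 0.448) × 10^11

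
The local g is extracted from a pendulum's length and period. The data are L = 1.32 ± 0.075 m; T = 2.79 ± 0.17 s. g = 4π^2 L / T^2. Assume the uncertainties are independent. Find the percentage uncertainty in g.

g is a product of powers, so relative uncertainties combine in quadrature:
  (1·δL/L)² = (1×0.0568)² = 0.00323;  (-2·δT/T)² = (-2×0.0609)² = 0.0149
δg/g = √(0.0181) = 0.134

13.4%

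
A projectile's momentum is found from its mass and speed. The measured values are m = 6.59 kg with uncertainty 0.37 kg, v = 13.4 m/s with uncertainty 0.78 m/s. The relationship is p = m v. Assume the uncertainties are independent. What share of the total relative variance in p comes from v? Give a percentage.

(δp/p)² = (1·δm/m)² + (1·δv/v)²
  m term: (1×0.0561)² = 0.00315
  v term: (1×0.0582)² = 0.00339
Total = 0.00654. Share from v = 0.00339/0.00654 = 0.518.

51.8%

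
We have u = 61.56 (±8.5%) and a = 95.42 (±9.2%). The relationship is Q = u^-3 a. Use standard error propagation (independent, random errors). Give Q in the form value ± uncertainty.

Q is a product of powers, so relative uncertainties combine in quadrature:
  (-3·δu/u)² = (-3×0.0850)² = 0.0650;  (1·δa/a)² = (1×0.0920)² = 0.00846
δQ/Q = √(0.0735) = 0.271
Q = 0.0004090, so δQ = 0.271 × 0.0004090 = 0.000111.

0.0004090 ± 0.000111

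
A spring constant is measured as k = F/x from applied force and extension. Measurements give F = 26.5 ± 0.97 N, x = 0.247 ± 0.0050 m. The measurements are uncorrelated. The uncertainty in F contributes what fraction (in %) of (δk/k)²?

76.6%

(δk/k)² = (1·δF/F)² + (-1·δx/x)²
  F term: (1×0.0366)² = 0.00134
  x term: (-1×0.0202)² = 0.000410
Total = 0.00175. Share from F = 0.00134/0.00175 = 0.766.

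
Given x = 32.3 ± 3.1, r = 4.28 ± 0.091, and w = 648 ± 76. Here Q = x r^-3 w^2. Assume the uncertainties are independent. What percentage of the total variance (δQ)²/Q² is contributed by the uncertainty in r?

5.96%

(δQ/Q)² = (1·δx/x)² + (-3·δr/r)² + (2·δw/w)²
  x term: (1×0.0960)² = 0.00921
  r term: (-3×0.0213)² = 0.00407
  w term: (2×0.117)² = 0.0550
Total = 0.0683. Share from r = 0.00407/0.0683 = 0.0596.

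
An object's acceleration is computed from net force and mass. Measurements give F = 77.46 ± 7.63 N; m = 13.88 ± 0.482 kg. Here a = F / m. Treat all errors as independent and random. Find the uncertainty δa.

0.583 m/s^2

Products/powers → add relative errors in quadrature, weighted by exponent:
  (1·δF/F)² = (1×0.0985)² = 0.00970;  (-1·δm/m)² = (-1×0.0347)² = 0.00121
δa/a = √(0.0109) = 0.104
a = 5.581 m/s^2, so δa = 0.104 × 5.581 = 0.583 m/s^2.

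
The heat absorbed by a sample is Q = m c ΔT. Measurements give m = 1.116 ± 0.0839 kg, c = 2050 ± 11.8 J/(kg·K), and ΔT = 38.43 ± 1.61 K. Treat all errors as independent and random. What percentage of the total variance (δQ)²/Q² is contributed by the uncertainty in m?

76.0%

(δQ/Q)² = (1·δm/m)² + (1·δc/c)² + (1·δΔT/ΔT)²
  m term: (1×0.0752)² = 0.00565
  c term: (1×0.00576)² = 3.31e-05
  ΔT term: (1×0.0419)² = 0.00176
Total = 0.00744. Share from m = 0.00565/0.00744 = 0.760.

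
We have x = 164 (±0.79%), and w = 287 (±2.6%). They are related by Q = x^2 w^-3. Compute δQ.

9.05e-05

Since Q is a product/quotient, work with relative uncertainties:
  (2·δx/x)² = (2×0.00790)² = 0.000250;  (-3·δw/w)² = (-3×0.0260)² = 0.00608
δQ/Q = √(0.00633) = 0.0796
Q = 0.00114, so δQ = 0.0796 × 0.00114 = 9.05e-05.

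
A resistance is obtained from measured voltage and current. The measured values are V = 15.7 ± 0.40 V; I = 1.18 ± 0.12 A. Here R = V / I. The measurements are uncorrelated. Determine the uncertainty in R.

1.39 Ω

Products/powers → add relative errors in quadrature, weighted by exponent:
  (1·δV/V)² = (1×0.0255)² = 0.000649;  (-1·δI/I)² = (-1×0.102)² = 0.0103
δR/R = √(0.0110) = 0.105
R = 13.3 Ω, so δR = 0.105 × 13.3 = 1.39 Ω.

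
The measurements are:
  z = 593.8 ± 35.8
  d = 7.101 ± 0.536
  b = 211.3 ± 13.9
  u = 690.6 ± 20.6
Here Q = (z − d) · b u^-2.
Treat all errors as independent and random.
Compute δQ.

Let w = z − d = 586.7. δw = √(δz² + δd²) = √(1280 + 0.287) = 35.8, so δw/w = 0.0610.
Q is then a monomial in w, b, u:
δQ/Q = √((δw/w)² + (1·δb/b)² + (-2·δu/u)²) = √(0.00372 + 0.00433 + 0.00356) = 0.108
Q = 0.2599, so δQ = 0.108 × 0.2599 = 0.0280.

0.0280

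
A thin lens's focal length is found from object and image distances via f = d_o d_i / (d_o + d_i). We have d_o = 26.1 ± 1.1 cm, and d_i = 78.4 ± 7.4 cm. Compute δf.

∂f/∂d_o = (d_i/(d_o+d_i))² = 0.563;  ∂f/∂d_i = (d_o/(d_o+d_i))² = 0.0624
δf = √((∂f/∂d_o · δd_o)² + (∂f/∂d_i · δd_i)²) = √(0.383 + 0.213) = 0.772 cm

0.772 cm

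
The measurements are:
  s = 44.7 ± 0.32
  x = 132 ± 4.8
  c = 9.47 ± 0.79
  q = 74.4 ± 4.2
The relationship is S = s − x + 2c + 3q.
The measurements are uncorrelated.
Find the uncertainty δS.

13.6

Sums and differences: (δS)² = Σ (cᵢ δxᵢ)².
  (δs)² = 0.102;  (δx)² = 23.0;  (2·δc)² = 2.50;  (3·δq)² = 159
δS = √(184) = 13.6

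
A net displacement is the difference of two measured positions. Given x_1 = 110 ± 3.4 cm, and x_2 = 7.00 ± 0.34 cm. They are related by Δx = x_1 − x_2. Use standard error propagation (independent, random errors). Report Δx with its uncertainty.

Each term contributes (cᵢ δxᵢ)² to (δΔx)²:
  (δx_1)² = 11.6;  (δx_2)² = 0.116
δΔx = √(11.7) = 3.42 cm
Δx = 103 cm.

103 ± 3.42 cm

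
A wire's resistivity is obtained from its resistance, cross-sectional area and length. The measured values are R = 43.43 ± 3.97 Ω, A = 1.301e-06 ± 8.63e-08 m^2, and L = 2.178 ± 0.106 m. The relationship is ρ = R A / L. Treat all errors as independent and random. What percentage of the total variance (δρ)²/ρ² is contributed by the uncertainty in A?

29.1%

(δρ/ρ)² = (1·δR/R)² + (1·δA/A)² + (-1·δL/L)²
  R term: (1×0.0914)² = 0.00836
  A term: (1×0.0663)² = 0.00440
  L term: (-1×0.0487)² = 0.00237
Total = 0.0151. Share from A = 0.00440/0.0151 = 0.291.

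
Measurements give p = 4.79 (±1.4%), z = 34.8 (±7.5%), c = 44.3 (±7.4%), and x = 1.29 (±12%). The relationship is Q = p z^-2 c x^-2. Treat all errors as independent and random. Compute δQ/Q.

0.293

Each factor contributes (exponent × relative error)² to (δQ/Q)²:
  (1·δp/p)² = (1×0.0140)² = 0.000196;  (-2·δz/z)² = (-2×0.0750)² = 0.0225;  (1·δc/c)² = (1×0.0740)² = 0.00548;  (-2·δx/x)² = (-2×0.120)² = 0.0576
δQ/Q = √(0.0858) = 0.293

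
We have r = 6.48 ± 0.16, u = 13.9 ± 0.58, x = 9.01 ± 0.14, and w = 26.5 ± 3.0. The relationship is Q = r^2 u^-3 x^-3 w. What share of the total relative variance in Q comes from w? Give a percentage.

(δQ/Q)² = (2·δr/r)² + (-3·δu/u)² + (-3·δx/x)² + (1·δw/w)²
  r term: (2×0.0247)² = 0.00244
  u term: (-3×0.0417)² = 0.0157
  x term: (-3×0.0155)² = 0.00217
  w term: (1×0.113)² = 0.0128
Total = 0.0331. Share from w = 0.0128/0.0331 = 0.387.

38.7%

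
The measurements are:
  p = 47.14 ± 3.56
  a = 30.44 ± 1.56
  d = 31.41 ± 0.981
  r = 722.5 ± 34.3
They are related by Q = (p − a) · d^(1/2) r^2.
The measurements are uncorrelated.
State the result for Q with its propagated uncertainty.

Let u = p − a = 16.70. δu = √(δp² + δa²) = √(12.7 + 2.43) = 3.89, so δu/u = 0.233.
Q is then a monomial in u, d, r:
δQ/Q = √((δu/u)² + (½·δd/d)² + (2·δr/r)²) = √(0.0542 + 0.000244 + 0.00902) = 0.252
Q = 4.886e+07, so δQ = 0.252 × 4.886e+07 = 1.23e+07.

(4.886 ± 1.23) × 10^7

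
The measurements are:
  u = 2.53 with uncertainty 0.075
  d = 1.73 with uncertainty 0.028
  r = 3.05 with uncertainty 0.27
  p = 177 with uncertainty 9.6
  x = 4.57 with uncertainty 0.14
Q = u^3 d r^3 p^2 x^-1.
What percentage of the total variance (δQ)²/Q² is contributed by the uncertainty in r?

(δQ/Q)² = (3·δu/u)² + (1·δd/d)² + (3·δr/r)² + (2·δp/p)² + (-1·δx/x)²
  u term: (3×0.0296)² = 0.00791
  d term: (1×0.0162)² = 0.000262
  r term: (3×0.0885)² = 0.0705
  p term: (2×0.0542)² = 0.0118
  x term: (-1×0.0306)² = 0.000938
Total = 0.0914. Share from r = 0.0705/0.0914 = 0.772.

77.2%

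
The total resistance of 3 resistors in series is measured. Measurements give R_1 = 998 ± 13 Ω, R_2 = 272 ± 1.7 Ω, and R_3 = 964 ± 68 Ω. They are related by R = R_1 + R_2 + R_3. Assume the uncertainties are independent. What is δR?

R is a linear combination, so absolute uncertainties add in quadrature:
  (δR_1)² = 169;  (δR_2)² = 2.89;  (δR_3)² = 4620
δR = √(4800) = 69.3 Ω

69.3 Ω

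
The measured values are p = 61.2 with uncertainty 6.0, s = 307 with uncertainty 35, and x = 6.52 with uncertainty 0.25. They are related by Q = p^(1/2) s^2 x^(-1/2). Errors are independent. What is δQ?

67600

Relative error in a monomial: (δQ/Q)² = Σ (nᵢ · δxᵢ/xᵢ)².
  (½·δp/p)² = (0.5×0.0980)² = 0.00240;  (2·δs/s)² = (2×0.114)² = 0.0520;  (−½·δx/x)² = (-0.5×0.0383)² = 0.000368
δQ/Q = √(0.0548) = 0.234
Q = 2.89e+05, so δQ = 0.234 × 2.89e+05 = 67600.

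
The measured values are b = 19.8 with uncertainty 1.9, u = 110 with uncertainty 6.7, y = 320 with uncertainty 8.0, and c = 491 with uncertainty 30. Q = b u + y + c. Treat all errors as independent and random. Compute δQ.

249

Let p = b·u = 2180. δp/p = √((1·δb/b)² + (1·δu/u)²) = √(0.00921 + 0.00371) = 0.114, so δp = 248.
Q = p + y + c: δQ = √(δp² + δy² + δc²) = √(61300 + 64.0 + 900) = 249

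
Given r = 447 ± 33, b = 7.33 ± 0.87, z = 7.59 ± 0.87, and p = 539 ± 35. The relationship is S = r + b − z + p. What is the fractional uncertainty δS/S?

S is a linear combination, so absolute uncertainties add in quadrature:
  (δr)² = 1090;  (δb)² = 0.757;  (δz)² = 0.757;  (δp)² = 1220
δS = √(2320) = 48.1
S = 986, so δS/S = 48.1/986 = 0.0488.

0.0488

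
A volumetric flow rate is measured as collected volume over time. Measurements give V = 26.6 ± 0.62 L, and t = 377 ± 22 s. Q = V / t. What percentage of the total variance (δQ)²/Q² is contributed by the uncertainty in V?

(δQ/Q)² = (1·δV/V)² + (-1·δt/t)²
  V term: (1×0.0233)² = 0.000543
  t term: (-1×0.0584)² = 0.00341
Total = 0.00395. Share from V = 0.000543/0.00395 = 0.138.

13.8%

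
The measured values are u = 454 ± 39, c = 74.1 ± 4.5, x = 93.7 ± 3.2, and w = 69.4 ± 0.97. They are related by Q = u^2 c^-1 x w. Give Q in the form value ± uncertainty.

(1.81 ± 0.336) × 10^7

Q is a product of powers, so relative uncertainties combine in quadrature:
  (2·δu/u)² = (2×0.0859)² = 0.0295;  (-1·δc/c)² = (-1×0.0607)² = 0.00369;  (1·δx/x)² = (1×0.0342)² = 0.00117;  (1·δw/w)² = (1×0.0140)² = 0.000195
δQ/Q = √(0.0346) = 0.186
Q = 1.81e+07, so δQ = 0.186 × 1.81e+07 = 3.36e+06.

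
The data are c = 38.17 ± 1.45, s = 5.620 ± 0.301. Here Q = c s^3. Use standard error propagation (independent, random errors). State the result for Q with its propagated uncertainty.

Each factor contributes (exponent × relative error)² to (δQ/Q)²:
  (1·δc/c)² = (1×0.0380)² = 0.00144;  (3·δs/s)² = (3×0.0536)² = 0.0258
δQ/Q = √(0.0273) = 0.165
Q = 6775, so δQ = 0.165 × 6775 = 1120.

6775 ± 1120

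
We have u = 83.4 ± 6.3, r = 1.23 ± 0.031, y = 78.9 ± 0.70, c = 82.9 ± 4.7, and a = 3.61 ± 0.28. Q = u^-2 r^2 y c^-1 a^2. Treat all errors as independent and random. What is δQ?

For a monomial Q ∝ u^-2, r^2, y, c^-1, a^2, fractional errors add in quadrature:
  (-2·δu/u)² = (-2×0.0755)² = 0.0228;  (2·δr/r)² = (2×0.0252)² = 0.00254;  (1·δy/y)² = (1×0.00887)² = 7.87e-05;  (-1·δc/c)² = (-1×0.0567)² = 0.00321;  (2·δa/a)² = (2×0.0776)² = 0.0241
δQ/Q = √(0.0527) = 0.230
Q = 0.00270, so δQ = 0.230 × 0.00270 = 0.000619.

0.000619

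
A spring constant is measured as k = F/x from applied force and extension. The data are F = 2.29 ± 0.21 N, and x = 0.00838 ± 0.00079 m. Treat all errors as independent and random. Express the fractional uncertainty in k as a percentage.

k is a product of powers, so relative uncertainties combine in quadrature:
  (1·δF/F)² = (1×0.0917)² = 0.00841;  (-1·δx/x)² = (-1×0.0943)² = 0.00889
δk/k = √(0.0173) = 0.132

13.2%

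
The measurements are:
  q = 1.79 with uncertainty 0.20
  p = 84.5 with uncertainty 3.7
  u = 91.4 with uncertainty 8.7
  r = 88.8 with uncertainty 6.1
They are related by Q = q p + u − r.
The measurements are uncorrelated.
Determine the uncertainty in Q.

21.0

Let w = q·p = 151. δw/w = √((1·δq/q)² + (1·δp/p)²) = √(0.0125 + 0.00192) = 0.120, so δw = 18.2.
Q = w + u − r: δQ = √(δw² + δu² + δr²) = √(329 + 75.7 + 37.2) = 21.0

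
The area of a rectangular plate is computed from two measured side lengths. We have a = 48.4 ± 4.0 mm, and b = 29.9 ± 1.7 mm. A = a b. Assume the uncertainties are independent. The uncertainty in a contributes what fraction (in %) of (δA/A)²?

67.9%

(δA/A)² = (1·δa/a)² + (1·δb/b)²
  a term: (1×0.0826)² = 0.00683
  b term: (1×0.0569)² = 0.00323
Total = 0.0101. Share from a = 0.00683/0.0101 = 0.679.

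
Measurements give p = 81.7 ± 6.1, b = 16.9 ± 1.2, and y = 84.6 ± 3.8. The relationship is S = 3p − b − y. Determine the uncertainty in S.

Each term contributes (cᵢ δxᵢ)² to (δS)²:
  (3·δp)² = 335;  (δb)² = 1.44;  (δy)² = 14.4
δS = √(351) = 18.7

18.7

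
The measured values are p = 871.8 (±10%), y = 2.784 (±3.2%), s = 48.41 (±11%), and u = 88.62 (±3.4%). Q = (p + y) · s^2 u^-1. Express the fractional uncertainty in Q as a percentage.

24.4%

Let w = p + y = 874.6. δw = √(δp² + δy²) = √(7600 + 0.00794) = 87.2, so δw/w = 0.0997.
Q is then a monomial in w, s, u:
δQ/Q = √((δw/w)² + (2·δs/s)² + (-1·δu/u)²) = √(0.00994 + 0.0484 + 0.00116) = 0.244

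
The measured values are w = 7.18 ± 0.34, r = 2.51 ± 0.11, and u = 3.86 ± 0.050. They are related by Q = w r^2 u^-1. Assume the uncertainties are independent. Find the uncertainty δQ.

Products/powers → add relative errors in quadrature, weighted by exponent:
  (1·δw/w)² = (1×0.0474)² = 0.00224;  (2·δr/r)² = (2×0.0438)² = 0.00768;  (-1·δu/u)² = (-1×0.0130)² = 0.000168
δQ/Q = √(0.0101) = 0.100
Q = 11.7, so δQ = 0.100 × 11.7 = 1.18.

1.18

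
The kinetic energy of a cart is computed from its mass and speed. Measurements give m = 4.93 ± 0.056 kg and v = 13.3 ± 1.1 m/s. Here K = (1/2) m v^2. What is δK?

72.3 J

K is a product of powers, so relative uncertainties combine in quadrature:
  (1·δm/m)² = (1×0.0114)² = 0.000129;  (2·δv/v)² = (2×0.0827)² = 0.0274
δK/K = √(0.0275) = 0.166
K = 436 J, so δK = 0.166 × 436 = 72.3 J.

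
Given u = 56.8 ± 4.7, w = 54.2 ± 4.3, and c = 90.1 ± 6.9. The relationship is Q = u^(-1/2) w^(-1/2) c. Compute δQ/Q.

0.0957

Each factor contributes (exponent × relative error)² to (δQ/Q)²:
  (−½·δu/u)² = (-0.5×0.0827)² = 0.00171;  (−½·δw/w)² = (-0.5×0.0793)² = 0.00157;  (1·δc/c)² = (1×0.0766)² = 0.00586
δQ/Q = √(0.00915) = 0.0957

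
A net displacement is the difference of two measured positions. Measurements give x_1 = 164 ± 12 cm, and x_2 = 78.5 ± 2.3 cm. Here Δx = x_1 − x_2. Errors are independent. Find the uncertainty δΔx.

12.2 cm

Sums and differences: (δΔx)² = Σ (cᵢ δxᵢ)².
  (δx_1)² = 144;  (δx_2)² = 5.29
δΔx = √(149) = 12.2 cm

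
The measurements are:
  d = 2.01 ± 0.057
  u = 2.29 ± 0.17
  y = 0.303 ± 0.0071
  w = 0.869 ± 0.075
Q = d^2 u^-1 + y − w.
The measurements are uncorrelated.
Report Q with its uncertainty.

1.20 ± 0.181

Let p = d^2·u^-1 = 1.76. δp/p = √((2·δd/d)² + (-1·δu/u)²) = √(0.00322 + 0.00551) = 0.0934, so δp = 0.165.
Q = p + y − w: δQ = √(δp² + δy² + δw²) = √(0.0272 + 5.04e-05 + 0.00562) = 0.181
Q = 1.20.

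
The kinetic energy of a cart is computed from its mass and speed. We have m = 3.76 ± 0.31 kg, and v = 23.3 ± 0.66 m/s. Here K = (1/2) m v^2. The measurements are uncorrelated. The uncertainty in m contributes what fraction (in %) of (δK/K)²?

67.9%

(δK/K)² = (1·δm/m)² + (2·δv/v)²
  m term: (1×0.0824)² = 0.00680
  v term: (2×0.0283)² = 0.00321
Total = 0.0100. Share from m = 0.00680/0.0100 = 0.679.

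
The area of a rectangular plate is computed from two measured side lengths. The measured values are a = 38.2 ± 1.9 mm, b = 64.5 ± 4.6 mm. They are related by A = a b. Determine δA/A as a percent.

For a monomial A ∝ a, b, fractional errors add in quadrature:
  (1·δa/a)² = (1×0.0497)² = 0.00247;  (1·δb/b)² = (1×0.0713)² = 0.00509
δA/A = √(0.00756) = 0.0869

8.69%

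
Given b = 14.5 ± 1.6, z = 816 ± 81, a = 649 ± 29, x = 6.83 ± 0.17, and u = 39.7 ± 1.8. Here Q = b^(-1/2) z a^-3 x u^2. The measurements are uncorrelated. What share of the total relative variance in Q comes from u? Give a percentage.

20.7%

(δQ/Q)² = (−½·δb/b)² + (1·δz/z)² + (-3·δa/a)² + (1·δx/x)² + (2·δu/u)²
  b term: (-0.5×0.110)² = 0.00304
  z term: (1×0.0993)² = 0.00985
  a term: (-3×0.0447)² = 0.0180
  x term: (1×0.0249)² = 0.000620
  u term: (2×0.0453)² = 0.00822
Total = 0.0397. Share from u = 0.00822/0.0397 = 0.207.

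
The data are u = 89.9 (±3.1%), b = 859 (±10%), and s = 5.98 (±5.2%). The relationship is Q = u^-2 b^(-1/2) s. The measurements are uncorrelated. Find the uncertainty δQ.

2.4e-06

Q is a product of powers, so relative uncertainties combine in quadrature:
  (-2·δu/u)² = (-2×0.0310)² = 0.00384;  (−½·δb/b)² = (-0.5×0.100)² = 0.00250;  (1·δs/s)² = (1×0.0520)² = 0.00270
δQ/Q = √(0.00905) = 0.0951
Q = 2.52e-05, so δQ = 0.0951 × 2.52e-05 = 2.4e-06.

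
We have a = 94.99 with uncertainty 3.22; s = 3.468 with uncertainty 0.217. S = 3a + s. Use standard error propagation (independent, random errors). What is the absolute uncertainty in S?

Each term contributes (cᵢ δxᵢ)² to (δS)²:
  (3·δa)² = 93.3;  (δs)² = 0.0471
δS = √(93.4) = 9.66

9.66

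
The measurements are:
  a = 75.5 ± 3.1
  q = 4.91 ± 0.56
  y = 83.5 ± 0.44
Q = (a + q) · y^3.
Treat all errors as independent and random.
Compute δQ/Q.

0.0422

Let u = a + q = 80.4. δu = √(δa² + δq²) = √(9.61 + 0.314) = 3.15, so δu/u = 0.0392.
Q is then a monomial in u, y:
δQ/Q = √((δu/u)² + (3·δy/y)²) = √(0.00153 + 0.000250) = 0.0422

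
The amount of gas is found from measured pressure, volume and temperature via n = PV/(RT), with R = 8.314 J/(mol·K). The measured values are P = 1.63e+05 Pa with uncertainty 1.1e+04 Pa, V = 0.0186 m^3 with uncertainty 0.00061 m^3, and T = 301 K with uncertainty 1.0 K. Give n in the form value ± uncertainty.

1.21 ± 0.0910 mol

For a monomial n ∝ P, V, T^-1, fractional errors add in quadrature:
  (1·δP/P)² = (1×0.0675)² = 0.00455;  (1·δV/V)² = (1×0.0328)² = 0.00108;  (-1·δT/T)² = (-1×0.00332)² = 1.1e-05
δn/n = √(0.00564) = 0.0751
n = 1.21 mol, so δn = 0.0751 × 1.21 = 0.0910 mol.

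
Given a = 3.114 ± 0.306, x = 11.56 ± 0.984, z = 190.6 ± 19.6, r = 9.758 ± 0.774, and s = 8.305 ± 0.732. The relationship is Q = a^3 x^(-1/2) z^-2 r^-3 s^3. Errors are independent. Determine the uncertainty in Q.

7.65e-05

For a monomial Q ∝ a^3, x^(-1/2), z^-2, r^-3, s^3, fractional errors add in quadrature:
  (3·δa/a)² = (3×0.0983)² = 0.0869;  (−½·δx/x)² = (-0.5×0.0851)² = 0.00181;  (-2·δz/z)² = (-2×0.103)² = 0.0423;  (-3·δr/r)² = (-3×0.0793)² = 0.0566;  (3·δs/s)² = (3×0.0881)² = 0.0699
δQ/Q = √(0.258) = 0.508
Q = 0.0001507, so δQ = 0.508 × 0.0001507 = 7.65e-05.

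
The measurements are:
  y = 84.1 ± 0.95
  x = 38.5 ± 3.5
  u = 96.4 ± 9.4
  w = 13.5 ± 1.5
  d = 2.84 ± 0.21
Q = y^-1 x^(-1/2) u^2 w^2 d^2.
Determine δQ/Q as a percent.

33.4%

Products/powers → add relative errors in quadrature, weighted by exponent:
  (-1·δy/y)² = (-1×0.0113)² = 0.000128;  (−½·δx/x)² = (-0.5×0.0909)² = 0.00207;  (2·δu/u)² = (2×0.0975)² = 0.0380;  (2·δw/w)² = (2×0.111)² = 0.0494;  (2·δd/d)² = (2×0.0739)² = 0.0219
δQ/Q = √(0.111) = 0.334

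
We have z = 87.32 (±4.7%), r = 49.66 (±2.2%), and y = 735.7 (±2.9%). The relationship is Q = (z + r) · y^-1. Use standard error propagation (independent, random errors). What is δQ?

0.00790

Let u = z + r = 137.0. δu = √(δz² + δr²) = √(16.8 + 1.19) = 4.25, so δu/u = 0.0310.
Q is then a monomial in u, y:
δQ/Q = √((δu/u)² + (-1·δy/y)²) = √(0.000961 + 0.000841) = 0.0425
Q = 0.1862, so δQ = 0.0425 × 0.1862 = 0.00790.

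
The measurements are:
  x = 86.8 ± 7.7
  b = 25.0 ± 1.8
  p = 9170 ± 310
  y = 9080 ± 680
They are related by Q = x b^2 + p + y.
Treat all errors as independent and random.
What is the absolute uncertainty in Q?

9210

Let w = x·b^2 = 54200. δw/w = √((1·δx/x)² + (2·δb/b)²) = √(0.00787 + 0.0207) = 0.169, so δw = 9180.
Q = w + p + y: δQ = √(δw² + δp² + δy²) = √(8.42e+07 + 96100 + 4.62e+05) = 9210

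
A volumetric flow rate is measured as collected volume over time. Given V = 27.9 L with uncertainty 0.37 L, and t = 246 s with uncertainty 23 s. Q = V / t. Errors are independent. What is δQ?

0.0107 L/s

For a monomial Q ∝ V, t^-1, fractional errors add in quadrature:
  (1·δV/V)² = (1×0.0133)² = 0.000176;  (-1·δt/t)² = (-1×0.0935)² = 0.00874
δQ/Q = √(0.00892) = 0.0944
Q = 0.113 L/s, so δQ = 0.0944 × 0.113 = 0.0107 L/s.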